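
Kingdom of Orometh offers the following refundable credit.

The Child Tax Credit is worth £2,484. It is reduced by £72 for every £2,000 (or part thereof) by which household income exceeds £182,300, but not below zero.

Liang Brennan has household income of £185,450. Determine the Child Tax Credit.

£2,340

Child Tax Credit: income exceeds £182,300 by £3,150, which is 2 full-or-partial £2,000 increments; reduction = 2 × £72 = £144, leaving £2,340.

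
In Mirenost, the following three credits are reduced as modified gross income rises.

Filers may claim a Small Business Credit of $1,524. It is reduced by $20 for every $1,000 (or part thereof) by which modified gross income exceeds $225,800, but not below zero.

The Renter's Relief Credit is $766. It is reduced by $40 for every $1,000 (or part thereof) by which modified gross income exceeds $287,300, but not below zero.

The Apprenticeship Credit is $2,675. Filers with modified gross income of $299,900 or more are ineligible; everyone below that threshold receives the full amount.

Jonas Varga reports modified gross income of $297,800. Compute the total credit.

Small Business Credit: income exceeds $225,800 by $72,000, which is 72 full-or-partial $1,000 increments; reduction = 72 × $20 = $1,440, leaving $84.
Renter's Relief Credit: income exceeds $287,300 by $10,500, which is 11 full-or-partial $1,000 increments; reduction = 11 × $40 = $440, leaving $326.
Apprenticeship Credit: $297,800 is below the $299,900 cutoff, so the full $2,675 applies.
Total: $84 + $326 + $2,675 = $3,085.

$3,085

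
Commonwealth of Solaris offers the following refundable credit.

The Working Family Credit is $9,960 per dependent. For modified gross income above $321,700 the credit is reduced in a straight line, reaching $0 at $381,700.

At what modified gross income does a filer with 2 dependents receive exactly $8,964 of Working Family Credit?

$354,700

Full credit = 2 × $9,960 = $19,920.
$8,964 is 8,964/19,920 of the full $19,920, so 10,956/19,920 of the $60,000 range has been used: income = $321,700 + $60,000 × 10,956/19,920 = $354,700.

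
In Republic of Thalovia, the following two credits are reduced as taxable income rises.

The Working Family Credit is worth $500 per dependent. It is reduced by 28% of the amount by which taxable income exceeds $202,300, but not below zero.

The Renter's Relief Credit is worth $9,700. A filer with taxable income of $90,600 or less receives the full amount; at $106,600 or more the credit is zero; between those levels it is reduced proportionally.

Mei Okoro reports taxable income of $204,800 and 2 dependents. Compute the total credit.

$300

Working Family Credit: base = 2 × $500 = $1,000. 28% of the $2,500 excess over $202,300 is $700; credit = $1,000 − $700 = $300.
Renter's Relief Credit: $204,800 is at or above $106,600, so the credit is $0.
Total: $300 + $0 = $300.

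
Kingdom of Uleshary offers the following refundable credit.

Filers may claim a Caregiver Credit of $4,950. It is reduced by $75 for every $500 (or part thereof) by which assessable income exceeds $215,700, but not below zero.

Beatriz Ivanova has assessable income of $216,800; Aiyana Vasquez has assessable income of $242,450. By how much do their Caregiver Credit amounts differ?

$3,825

Beatriz ($216,800): Caregiver Credit: income exceeds $215,700 by $1,100, which is 3 full-or-partial $500 increments; reduction = 3 × $75 = $225, leaving $4,725.
Aiyana ($242,450): Caregiver Credit: income exceeds $215,700 by $26,750, which is 54 full-or-partial $500 increments; reduction = 54 × $75 = $4,050, leaving $900.
Difference: |$4,725 − $900| = $3,825.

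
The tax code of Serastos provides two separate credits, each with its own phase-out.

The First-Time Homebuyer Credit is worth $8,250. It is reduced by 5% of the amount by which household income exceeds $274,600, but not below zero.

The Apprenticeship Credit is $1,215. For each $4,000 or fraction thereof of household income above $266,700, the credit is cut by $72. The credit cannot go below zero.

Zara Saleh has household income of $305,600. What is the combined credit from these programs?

$7,195

First-Time Homebuyer Credit: 5% of the $31,000 excess over $274,600 is $1,550; credit = $8,250 − $1,550 = $6,700.
Apprenticeship Credit: income exceeds $266,700 by $38,900, which is 10 full-or-partial $4,000 increments; reduction = 10 × $72 = $720, leaving $495.
Total: $6,700 + $495 = $7,195.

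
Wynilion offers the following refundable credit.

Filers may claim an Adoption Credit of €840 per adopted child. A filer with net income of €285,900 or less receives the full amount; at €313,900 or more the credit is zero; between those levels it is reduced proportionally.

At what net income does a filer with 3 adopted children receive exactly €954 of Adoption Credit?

€303,300

Full credit = 3 × €840 = €2,520.
€954 is 954/2,520 of the full €2,520, so 1,566/2,520 of the €28,000 range has been used: income = €285,900 + €28,000 × 1,566/2,520 = €303,300.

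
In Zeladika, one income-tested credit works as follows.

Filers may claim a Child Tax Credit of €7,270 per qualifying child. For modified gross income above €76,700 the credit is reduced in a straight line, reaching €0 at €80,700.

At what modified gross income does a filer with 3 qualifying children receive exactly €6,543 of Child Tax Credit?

Full credit = 3 × €7,270 = €21,810.
€6,543 is 6,543/21,810 of the full €21,810, so 15,267/21,810 of the €4,000 range has been used: income = €76,700 + €4,000 × 15,267/21,810 = €79,500.

€79,500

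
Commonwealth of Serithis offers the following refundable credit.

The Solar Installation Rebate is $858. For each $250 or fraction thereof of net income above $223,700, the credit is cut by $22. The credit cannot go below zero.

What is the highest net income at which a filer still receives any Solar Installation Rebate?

After 38 increments the reduction is 38 × $22 = $836, leaving $22; one more increment wipes it out. Increment 38 ends at excess 38 × $250 = $9,500, so the highest qualifying income is $223,700 + $9,500 = $233,200.

$233,200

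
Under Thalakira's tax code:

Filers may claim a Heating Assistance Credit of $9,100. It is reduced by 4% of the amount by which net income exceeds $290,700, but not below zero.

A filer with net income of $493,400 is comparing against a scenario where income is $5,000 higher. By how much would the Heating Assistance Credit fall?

$200

At $493,400 — 4% of the $202,700 excess over $290,700 is $8,108; credit = $9,100 − $8,108 = $992.
At $498,400 — 4% of the $207,700 excess over $290,700 is $8,308; credit = $9,100 − $8,308 = $792.
Lost: $992 − $792 = $200.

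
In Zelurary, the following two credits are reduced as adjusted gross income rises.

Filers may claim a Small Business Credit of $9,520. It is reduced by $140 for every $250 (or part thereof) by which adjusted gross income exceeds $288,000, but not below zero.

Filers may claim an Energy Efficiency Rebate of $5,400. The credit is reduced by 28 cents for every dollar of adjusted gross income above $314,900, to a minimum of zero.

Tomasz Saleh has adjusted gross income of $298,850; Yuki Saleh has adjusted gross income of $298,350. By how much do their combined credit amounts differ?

Tomasz ($298,850): Small Business Credit: income exceeds $288,000 by $10,850, which is 44 full-or-partial $250 increments; reduction = 44 × $140 = $6,160, leaving $3,360. Energy Efficiency Rebate: $298,850 is at or below the $314,900 threshold, so the full $5,400 applies. total $3,360 + $5,400 = $8,760
Yuki ($298,350): Small Business Credit: income exceeds $288,000 by $10,350, which is 42 full-or-partial $250 increments; reduction = 42 × $140 = $5,880, leaving $3,640. Energy Efficiency Rebate: $298,350 is at or below the $314,900 threshold, so the full $5,400 applies. total $3,640 + $5,400 = $9,040
Difference: |$8,760 − $9,040| = $280.

$280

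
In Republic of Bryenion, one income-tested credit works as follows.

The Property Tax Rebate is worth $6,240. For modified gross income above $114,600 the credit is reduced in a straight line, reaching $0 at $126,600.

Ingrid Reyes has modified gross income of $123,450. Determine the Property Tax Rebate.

$1,638

Property Tax Rebate: $123,450 is $8,850 into a $12,000 phase-out range, leaving 3,150/12,000 of the credit: $6,240 × 3,150/12,000 = $1,638.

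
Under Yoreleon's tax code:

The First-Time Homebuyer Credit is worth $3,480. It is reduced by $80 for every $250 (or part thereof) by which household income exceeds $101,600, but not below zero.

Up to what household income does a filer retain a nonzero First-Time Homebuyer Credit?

After 43 increments the reduction is 43 × $80 = $3,440, leaving $40; one more increment wipes it out. Increment 43 ends at excess 43 × $250 = $10,750, so the highest qualifying income is $101,600 + $10,750 = $112,350.

$112,350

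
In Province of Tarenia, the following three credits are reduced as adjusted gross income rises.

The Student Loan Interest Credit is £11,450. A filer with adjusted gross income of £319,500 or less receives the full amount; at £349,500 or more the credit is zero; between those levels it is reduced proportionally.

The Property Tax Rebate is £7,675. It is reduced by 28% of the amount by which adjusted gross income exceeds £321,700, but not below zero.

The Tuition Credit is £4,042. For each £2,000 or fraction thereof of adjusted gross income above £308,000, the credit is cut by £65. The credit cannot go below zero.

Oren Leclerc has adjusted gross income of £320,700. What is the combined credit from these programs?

Student Loan Interest Credit: £320,700 is £1,200 into a £30,000 phase-out range, leaving 28,800/30,000 of the credit: £11,450 × 28,800/30,000 = £10,992.
Property Tax Rebate: £320,700 is at or below the £321,700 threshold, so the full £7,675 applies.
Tuition Credit: income exceeds £308,000 by £12,700, which is 7 full-or-partial £2,000 increments; reduction = 7 × £65 = £455, leaving £3,587.
Total: £10,992 + £7,675 + £3,587 = £22,254.

£22,254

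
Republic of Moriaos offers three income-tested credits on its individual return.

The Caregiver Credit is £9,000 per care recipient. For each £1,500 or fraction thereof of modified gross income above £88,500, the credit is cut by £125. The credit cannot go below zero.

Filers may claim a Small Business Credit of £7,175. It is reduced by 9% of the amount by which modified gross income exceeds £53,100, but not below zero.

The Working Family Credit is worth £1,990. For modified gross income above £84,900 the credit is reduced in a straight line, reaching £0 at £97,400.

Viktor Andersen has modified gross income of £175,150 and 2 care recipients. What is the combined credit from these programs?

Caregiver Credit: base = 2 × £9,000 = £18,000. income exceeds £88,500 by £86,650, which is 58 full-or-partial £1,500 increments; reduction = 58 × £125 = £7,250, leaving £10,750.
Small Business Credit: 9% of the £122,050 excess over £53,100 is £10,984.50 ≥ base, so the credit is £0.
Working Family Credit: £175,150 is at or above £97,400, so the credit is £0.
Total: £10,750 + £0 + £0 = £10,750.

£10,750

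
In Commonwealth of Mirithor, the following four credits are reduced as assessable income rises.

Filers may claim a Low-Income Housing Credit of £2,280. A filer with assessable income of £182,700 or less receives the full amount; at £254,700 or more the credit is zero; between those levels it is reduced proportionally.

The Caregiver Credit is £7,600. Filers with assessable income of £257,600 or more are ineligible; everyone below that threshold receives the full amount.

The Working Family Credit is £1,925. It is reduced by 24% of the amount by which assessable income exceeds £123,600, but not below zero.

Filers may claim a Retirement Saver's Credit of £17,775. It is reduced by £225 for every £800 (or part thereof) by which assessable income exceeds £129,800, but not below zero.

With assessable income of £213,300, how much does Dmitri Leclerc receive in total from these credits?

Low-Income Housing Credit: £213,300 is £30,600 into a £72,000 phase-out range, leaving 41,400/72,000 of the credit: £2,280 × 41,400/72,000 = £1,311.
Caregiver Credit: £213,300 is below the £257,600 cutoff, so the full £7,600 applies.
Working Family Credit: 24% of the £89,700 excess over £123,600 is £21,528 ≥ base, so the credit is £0.
Retirement Saver's Credit: income exceeds £129,800 by £83,500 → 105 increments × £225 = £23,625 ≥ base, so the credit is £0.
Total: £1,311 + £7,600 + £0 + £0 = £8,911.

£8,911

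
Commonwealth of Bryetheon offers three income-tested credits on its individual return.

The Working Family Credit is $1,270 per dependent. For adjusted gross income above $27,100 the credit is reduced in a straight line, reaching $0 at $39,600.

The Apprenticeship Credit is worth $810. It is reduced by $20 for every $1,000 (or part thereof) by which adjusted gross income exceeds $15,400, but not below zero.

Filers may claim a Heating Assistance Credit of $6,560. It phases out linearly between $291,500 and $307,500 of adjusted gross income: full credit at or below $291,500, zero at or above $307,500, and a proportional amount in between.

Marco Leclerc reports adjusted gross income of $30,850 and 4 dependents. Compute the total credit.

Working Family Credit: base = 4 × $1,270 = $5,080. $30,850 is $3,750 into a $12,500 phase-out range, leaving 8,750/12,500 of the credit: $5,080 × 8,750/12,500 = $3,556.
Apprenticeship Credit: income exceeds $15,400 by $15,450, which is 16 full-or-partial $1,000 increments; reduction = 16 × $20 = $320, leaving $490.
Heating Assistance Credit: $30,850 is at or below the $291,500 threshold, so the full $6,560 applies.
Total: $3,556 + $490 + $6,560 = $10,606.

$10,606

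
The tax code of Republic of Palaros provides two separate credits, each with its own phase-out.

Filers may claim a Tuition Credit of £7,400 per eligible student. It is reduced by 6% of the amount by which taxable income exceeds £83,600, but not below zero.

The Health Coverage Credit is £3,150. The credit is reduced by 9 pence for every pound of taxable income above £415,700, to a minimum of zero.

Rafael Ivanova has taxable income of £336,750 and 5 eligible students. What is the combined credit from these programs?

Tuition Credit: base = 5 × £7,400 = £37,000. 6% of the £253,150 excess over £83,600 is £15,189; credit = £37,000 − £15,189 = £21,811.
Health Coverage Credit: £336,750 is at or below the £415,700 threshold, so the full £3,150 applies.
Total: £21,811 + £3,150 = £24,961.

£24,961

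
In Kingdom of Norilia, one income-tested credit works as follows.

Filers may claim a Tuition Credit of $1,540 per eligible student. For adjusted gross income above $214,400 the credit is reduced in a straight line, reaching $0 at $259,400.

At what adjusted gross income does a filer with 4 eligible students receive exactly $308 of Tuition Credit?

$257,150

Full credit = 4 × $1,540 = $6,160.
$308 is 308/6,160 of the full $6,160, so 5,852/6,160 of the $45,000 range has been used: income = $214,400 + $45,000 × 5,852/6,160 = $257,150.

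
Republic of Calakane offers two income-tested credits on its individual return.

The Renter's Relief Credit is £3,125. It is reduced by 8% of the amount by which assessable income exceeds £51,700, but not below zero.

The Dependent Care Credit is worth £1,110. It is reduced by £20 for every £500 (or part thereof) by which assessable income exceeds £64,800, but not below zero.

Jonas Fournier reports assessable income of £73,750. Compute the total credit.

Renter's Relief Credit: 8% of the £22,050 excess over £51,700 is £1,764; credit = £3,125 − £1,764 = £1,361.
Dependent Care Credit: income exceeds £64,800 by £8,950, which is 18 full-or-partial £500 increments; reduction = 18 × £20 = £360, leaving £750.
Total: £1,361 + £750 = £2,111.

£2,111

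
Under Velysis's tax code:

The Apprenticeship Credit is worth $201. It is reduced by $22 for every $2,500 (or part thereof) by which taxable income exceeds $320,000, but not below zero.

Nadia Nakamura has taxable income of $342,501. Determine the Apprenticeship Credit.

Apprenticeship Credit: income exceeds $320,000 by $22,501 → 10 increments × $22 = $220 ≥ base, so the credit is $0.

$0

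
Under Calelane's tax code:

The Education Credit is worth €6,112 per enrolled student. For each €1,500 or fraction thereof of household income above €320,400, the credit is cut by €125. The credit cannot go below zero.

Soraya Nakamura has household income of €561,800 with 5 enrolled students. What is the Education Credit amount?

Education Credit: base = 5 × €6,112 = €30,560. income exceeds €320,400 by €241,400, which is 161 full-or-partial €1,500 increments; reduction = 161 × €125 = €20,125, leaving €10,435.

€10,435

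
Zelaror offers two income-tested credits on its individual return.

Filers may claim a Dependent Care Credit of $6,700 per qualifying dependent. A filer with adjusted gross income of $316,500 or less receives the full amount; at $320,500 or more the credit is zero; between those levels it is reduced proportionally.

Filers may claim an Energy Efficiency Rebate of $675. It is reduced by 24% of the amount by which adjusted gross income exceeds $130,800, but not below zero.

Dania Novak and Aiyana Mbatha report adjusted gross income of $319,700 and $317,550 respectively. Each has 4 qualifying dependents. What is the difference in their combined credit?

$14,405

Dania ($319,700): Dependent Care Credit: base = 4 × $6,700 = $26,800. $319,700 is $3,200 into a $4,000 phase-out range, leaving 800/4,000 of the credit: $26,800 × 800/4,000 = $5,360. Energy Efficiency Rebate: 24% of the $188,900 excess over $130,800 is $45,336 ≥ base, so the credit is $0. total $5,360 + $0 = $5,360
Aiyana ($317,550): Dependent Care Credit: base = 4 × $6,700 = $26,800. $317,550 is $1,050 into a $4,000 phase-out range, leaving 2,950/4,000 of the credit: $26,800 × 2,950/4,000 = $19,765. Energy Efficiency Rebate: 24% of the $186,750 excess over $130,800 is $44,820 ≥ base, so the credit is $0. total $19,765 + $0 = $19,765
Difference: |$5,360 − $19,765| = $14,405.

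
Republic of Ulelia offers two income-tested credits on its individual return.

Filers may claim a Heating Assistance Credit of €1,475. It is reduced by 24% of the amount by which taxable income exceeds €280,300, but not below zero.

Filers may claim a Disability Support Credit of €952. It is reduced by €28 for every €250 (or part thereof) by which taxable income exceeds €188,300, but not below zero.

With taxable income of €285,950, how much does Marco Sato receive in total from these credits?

Heating Assistance Credit: 24% of the €5,650 excess over €280,300 is €1,356; credit = €1,475 − €1,356 = €119.
Disability Support Credit: income exceeds €188,300 by €97,650 → 391 increments × €28 = €10,948 ≥ base, so the credit is €0.
Total: €119 + €0 = €119.

€119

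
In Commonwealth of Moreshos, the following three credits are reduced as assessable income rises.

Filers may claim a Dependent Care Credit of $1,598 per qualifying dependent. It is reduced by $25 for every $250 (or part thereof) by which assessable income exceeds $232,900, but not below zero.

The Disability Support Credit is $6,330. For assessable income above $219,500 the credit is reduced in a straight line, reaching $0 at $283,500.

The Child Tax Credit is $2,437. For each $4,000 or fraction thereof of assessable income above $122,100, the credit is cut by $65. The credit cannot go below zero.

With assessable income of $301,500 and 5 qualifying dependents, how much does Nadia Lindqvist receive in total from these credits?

Dependent Care Credit: base = 5 × $1,598 = $7,990. income exceeds $232,900 by $68,600, which is 275 full-or-partial $250 increments; reduction = 275 × $25 = $6,875, leaving $1,115.
Disability Support Credit: $301,500 is at or above $283,500, so the credit is $0.
Child Tax Credit: income exceeds $122,100 by $179,400 → 45 increments × $65 = $2,925 ≥ base, so the credit is $0.
Total: $1,115 + $0 + $0 = $1,115.

$1,115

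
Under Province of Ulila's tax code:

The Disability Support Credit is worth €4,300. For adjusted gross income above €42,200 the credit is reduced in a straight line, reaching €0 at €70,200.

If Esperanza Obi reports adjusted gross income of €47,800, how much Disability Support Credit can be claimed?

Disability Support Credit: €47,800 is €5,600 into a €28,000 phase-out range, leaving 22,400/28,000 of the credit: €4,300 × 22,400/28,000 = €3,440.

€3,440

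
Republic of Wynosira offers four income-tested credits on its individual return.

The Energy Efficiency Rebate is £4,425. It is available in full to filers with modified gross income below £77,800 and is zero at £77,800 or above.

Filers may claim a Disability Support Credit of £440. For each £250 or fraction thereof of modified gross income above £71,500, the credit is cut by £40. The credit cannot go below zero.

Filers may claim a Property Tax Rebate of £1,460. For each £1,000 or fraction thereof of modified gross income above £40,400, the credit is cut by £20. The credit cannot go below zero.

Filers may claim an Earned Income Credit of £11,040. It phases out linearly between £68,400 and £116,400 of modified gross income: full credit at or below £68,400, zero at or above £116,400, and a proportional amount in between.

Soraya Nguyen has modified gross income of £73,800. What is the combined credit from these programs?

£15,043

Energy Efficiency Rebate: £73,800 is below the £77,800 cutoff, so the full £4,425 applies.
Disability Support Credit: income exceeds £71,500 by £2,300, which is 10 full-or-partial £250 increments; reduction = 10 × £40 = £400, leaving £40.
Property Tax Rebate: income exceeds £40,400 by £33,400, which is 34 full-or-partial £1,000 increments; reduction = 34 × £20 = £680, leaving £780.
Earned Income Credit: £73,800 is £5,400 into a £48,000 phase-out range, leaving 42,600/48,000 of the credit: £11,040 × 42,600/48,000 = £9,798.
Total: £4,425 + £40 + £780 + £9,798 = £15,043.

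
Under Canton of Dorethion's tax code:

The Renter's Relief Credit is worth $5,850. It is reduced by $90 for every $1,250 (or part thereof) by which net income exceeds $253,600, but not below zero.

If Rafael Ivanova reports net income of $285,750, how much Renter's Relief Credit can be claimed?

$3,510

Renter's Relief Credit: income exceeds $253,600 by $32,150, which is 26 full-or-partial $1,250 increments; reduction = 26 × $90 = $2,340, leaving $3,510.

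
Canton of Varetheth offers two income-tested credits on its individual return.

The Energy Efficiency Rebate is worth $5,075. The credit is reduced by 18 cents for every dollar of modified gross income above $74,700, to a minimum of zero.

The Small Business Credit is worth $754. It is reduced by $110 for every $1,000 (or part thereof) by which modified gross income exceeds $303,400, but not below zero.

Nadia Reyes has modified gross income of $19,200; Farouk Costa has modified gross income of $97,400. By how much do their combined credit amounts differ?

Nadia ($19,200): Energy Efficiency Rebate: $19,200 is at or below the $74,700 threshold, so the full $5,075 applies. Small Business Credit: $19,200 is at or below the $303,400 threshold, so the full $754 applies. total $5,075 + $754 = $5,829
Farouk ($97,400): Energy Efficiency Rebate: 18% of the $22,700 excess over $74,700 is $4,086; credit = $5,075 − $4,086 = $989. Small Business Credit: $97,400 is at or below the $303,400 threshold, so the full $754 applies. total $989 + $754 = $1,743
Difference: |$5,829 − $1,743| = $4,086.

$4,086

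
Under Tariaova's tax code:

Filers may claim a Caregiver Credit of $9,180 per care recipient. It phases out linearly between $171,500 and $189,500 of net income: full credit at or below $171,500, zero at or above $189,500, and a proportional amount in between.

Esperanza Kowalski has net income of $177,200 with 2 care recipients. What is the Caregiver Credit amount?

Caregiver Credit: base = 2 × $9,180 = $18,360. $177,200 is $5,700 into a $18,000 phase-out range, leaving 12,300/18,000 of the credit: $18,360 × 12,300/18,000 = $12,546.

$12,546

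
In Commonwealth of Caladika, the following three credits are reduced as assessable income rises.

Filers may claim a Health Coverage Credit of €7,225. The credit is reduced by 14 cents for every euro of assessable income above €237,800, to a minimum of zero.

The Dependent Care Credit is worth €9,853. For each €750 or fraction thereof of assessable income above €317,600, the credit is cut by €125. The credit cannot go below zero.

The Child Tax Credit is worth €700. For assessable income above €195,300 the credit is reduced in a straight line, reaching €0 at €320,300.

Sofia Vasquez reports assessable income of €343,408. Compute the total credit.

€5,478

Health Coverage Credit: 14% of the €105,608 excess over €237,800 is €14,785.12 ≥ base, so the credit is €0.
Dependent Care Credit: income exceeds €317,600 by €25,808, which is 35 full-or-partial €750 increments; reduction = 35 × €125 = €4,375, leaving €5,478.
Child Tax Credit: €343,408 is at or above €320,300, so the credit is €0.
Total: €0 + €5,478 + €0 = €5,478.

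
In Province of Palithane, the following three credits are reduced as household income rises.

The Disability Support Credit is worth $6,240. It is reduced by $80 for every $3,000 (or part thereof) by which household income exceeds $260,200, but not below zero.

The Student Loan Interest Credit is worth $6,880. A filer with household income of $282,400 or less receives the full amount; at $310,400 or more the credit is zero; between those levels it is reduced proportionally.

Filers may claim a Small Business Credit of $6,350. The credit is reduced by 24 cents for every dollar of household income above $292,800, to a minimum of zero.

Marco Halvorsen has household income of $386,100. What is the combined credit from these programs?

Disability Support Credit: income exceeds $260,200 by $125,900, which is 42 full-or-partial $3,000 increments; reduction = 42 × $80 = $3,360, leaving $2,880.
Student Loan Interest Credit: $386,100 is at or above $310,400, so the credit is $0.
Small Business Credit: 24% of the $93,300 excess over $292,800 is $22,392 ≥ base, so the credit is $0.
Total: $2,880 + $0 + $0 = $2,880.

$2,880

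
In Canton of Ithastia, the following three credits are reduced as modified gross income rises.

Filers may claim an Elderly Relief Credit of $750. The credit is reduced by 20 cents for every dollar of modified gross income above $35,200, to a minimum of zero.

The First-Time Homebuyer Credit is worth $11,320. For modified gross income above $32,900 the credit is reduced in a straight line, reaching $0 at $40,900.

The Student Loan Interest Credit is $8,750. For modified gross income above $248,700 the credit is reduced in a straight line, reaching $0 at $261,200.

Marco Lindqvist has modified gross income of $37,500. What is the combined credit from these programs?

$13,851

Elderly Relief Credit: 20% of the $2,300 excess over $35,200 is $460; credit = $750 − $460 = $290.
First-Time Homebuyer Credit: $37,500 is $4,600 into a $8,000 phase-out range, leaving 3,400/8,000 of the credit: $11,320 × 3,400/8,000 = $4,811.
Student Loan Interest Credit: $37,500 is at or below the $248,700 threshold, so the full $8,750 applies.
Total: $290 + $4,811 + $8,750 = $13,851.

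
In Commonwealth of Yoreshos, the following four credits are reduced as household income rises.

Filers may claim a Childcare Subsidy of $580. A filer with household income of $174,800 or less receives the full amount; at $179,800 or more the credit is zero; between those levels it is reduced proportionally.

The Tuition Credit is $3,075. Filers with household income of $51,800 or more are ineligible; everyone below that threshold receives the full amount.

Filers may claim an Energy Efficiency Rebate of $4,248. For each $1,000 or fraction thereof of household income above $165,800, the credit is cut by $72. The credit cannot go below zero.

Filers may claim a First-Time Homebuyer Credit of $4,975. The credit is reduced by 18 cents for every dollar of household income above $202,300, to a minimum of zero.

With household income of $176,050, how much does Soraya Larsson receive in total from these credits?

$8,866

Childcare Subsidy: $176,050 is $1,250 into a $5,000 phase-out range, leaving 3,750/5,000 of the credit: $580 × 3,750/5,000 = $435.
Tuition Credit: $176,050 meets or exceeds the $51,800 cutoff, so the credit is $0.
Energy Efficiency Rebate: income exceeds $165,800 by $10,250, which is 11 full-or-partial $1,000 increments; reduction = 11 × $72 = $792, leaving $3,456.
First-Time Homebuyer Credit: $176,050 is at or below the $202,300 threshold, so the full $4,975 applies.
Total: $435 + $0 + $3,456 + $4,975 = $8,866.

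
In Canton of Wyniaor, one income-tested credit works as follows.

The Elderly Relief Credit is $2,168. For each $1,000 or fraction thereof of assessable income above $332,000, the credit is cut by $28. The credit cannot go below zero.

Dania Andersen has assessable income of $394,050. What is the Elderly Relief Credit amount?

Elderly Relief Credit: income exceeds $332,000 by $62,050, which is 63 full-or-partial $1,000 increments; reduction = 63 × $28 = $1,764, leaving $404.

$404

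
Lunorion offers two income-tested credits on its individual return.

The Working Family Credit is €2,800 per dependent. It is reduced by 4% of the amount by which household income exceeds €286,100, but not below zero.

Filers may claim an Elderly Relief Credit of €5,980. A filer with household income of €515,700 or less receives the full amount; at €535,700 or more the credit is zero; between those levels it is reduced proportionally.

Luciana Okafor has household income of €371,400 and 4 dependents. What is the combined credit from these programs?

Working Family Credit: base = 4 × €2,800 = €11,200. 4% of the €85,300 excess over €286,100 is €3,412; credit = €11,200 − €3,412 = €7,788.
Elderly Relief Credit: €371,400 is at or below the €515,700 threshold, so the full €5,980 applies.
Total: €7,788 + €5,980 = €13,768.

€13,768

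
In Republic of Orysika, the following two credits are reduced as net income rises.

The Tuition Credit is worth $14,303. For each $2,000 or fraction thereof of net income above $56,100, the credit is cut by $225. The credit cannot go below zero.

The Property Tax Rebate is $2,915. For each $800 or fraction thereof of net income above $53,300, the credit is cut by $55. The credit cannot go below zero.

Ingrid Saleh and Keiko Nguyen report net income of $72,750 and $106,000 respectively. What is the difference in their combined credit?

$5,140

Ingrid ($72,750): Tuition Credit: income exceeds $56,100 by $16,650, which is 9 full-or-partial $2,000 increments; reduction = 9 × $225 = $2,025, leaving $12,278. Property Tax Rebate: income exceeds $53,300 by $19,450, which is 25 full-or-partial $800 increments; reduction = 25 × $55 = $1,375, leaving $1,540. total $12,278 + $1,540 = $13,818
Keiko ($106,000): Tuition Credit: income exceeds $56,100 by $49,900, which is 25 full-or-partial $2,000 increments; reduction = 25 × $225 = $5,625, leaving $8,678. Property Tax Rebate: income exceeds $53,300 by $52,700 → 66 increments × $55 = $3,630 ≥ base, so the credit is $0. total $8,678 + $0 = $8,678
Difference: |$13,818 − $8,678| = $5,140.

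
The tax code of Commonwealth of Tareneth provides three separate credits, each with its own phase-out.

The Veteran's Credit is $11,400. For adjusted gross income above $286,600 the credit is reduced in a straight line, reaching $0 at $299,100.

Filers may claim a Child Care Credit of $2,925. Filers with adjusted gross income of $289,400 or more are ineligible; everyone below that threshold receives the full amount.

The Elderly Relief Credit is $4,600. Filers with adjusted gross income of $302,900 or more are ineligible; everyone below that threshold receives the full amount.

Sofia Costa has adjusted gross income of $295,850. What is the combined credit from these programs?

$7,564

Veteran's Credit: $295,850 is $9,250 into a $12,500 phase-out range, leaving 3,250/12,500 of the credit: $11,400 × 3,250/12,500 = $2,964.
Child Care Credit: $295,850 meets or exceeds the $289,400 cutoff, so the credit is $0.
Elderly Relief Credit: $295,850 is below the $302,900 cutoff, so the full $4,600 applies.
Total: $2,964 + $0 + $4,600 = $7,564.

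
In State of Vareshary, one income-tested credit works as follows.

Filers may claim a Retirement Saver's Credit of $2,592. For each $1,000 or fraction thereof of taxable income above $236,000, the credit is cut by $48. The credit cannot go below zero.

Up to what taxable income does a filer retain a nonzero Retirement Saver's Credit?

$289,000

After 53 increments the reduction is 53 × $48 = $2,544, leaving $48; one more increment wipes it out. Increment 53 ends at excess 53 × $1,000 = $53,000, so the highest qualifying income is $236,000 + $53,000 = $289,000.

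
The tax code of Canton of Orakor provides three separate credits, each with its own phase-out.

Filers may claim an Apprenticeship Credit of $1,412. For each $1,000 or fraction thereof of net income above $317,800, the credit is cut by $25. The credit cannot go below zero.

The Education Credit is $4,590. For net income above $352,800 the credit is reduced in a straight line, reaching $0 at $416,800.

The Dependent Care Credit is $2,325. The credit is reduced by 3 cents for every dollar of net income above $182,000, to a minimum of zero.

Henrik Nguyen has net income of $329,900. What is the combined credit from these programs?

Apprenticeship Credit: income exceeds $317,800 by $12,100, which is 13 full-or-partial $1,000 increments; reduction = 13 × $25 = $325, leaving $1,087.
Education Credit: $329,900 is at or below the $352,800 threshold, so the full $4,590 applies.
Dependent Care Credit: 3% of the $147,900 excess over $182,000 is $4,437 ≥ base, so the credit is $0.
Total: $1,087 + $4,590 + $0 = $5,677.

$5,677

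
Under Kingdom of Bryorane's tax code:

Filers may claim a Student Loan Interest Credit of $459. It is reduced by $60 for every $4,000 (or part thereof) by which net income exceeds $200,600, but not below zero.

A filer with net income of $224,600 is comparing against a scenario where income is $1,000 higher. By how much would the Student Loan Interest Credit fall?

At $224,600 — income exceeds $200,600 by $24,000, which is 6 full-or-partial $4,000 increments; reduction = 6 × $60 = $360, leaving $99.
At $225,600 — income exceeds $200,600 by $25,000, which is 7 full-or-partial $4,000 increments; reduction = 7 × $60 = $420, leaving $39.
Lost: $99 − $39 = $60.

$60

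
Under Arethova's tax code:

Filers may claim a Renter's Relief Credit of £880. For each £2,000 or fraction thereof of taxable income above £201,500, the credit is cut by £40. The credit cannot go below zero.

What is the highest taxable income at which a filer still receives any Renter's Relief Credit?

After 21 increments the reduction is 21 × £40 = £840, leaving £40; one more increment wipes it out. Increment 21 ends at excess 21 × £2,000 = £42,000, so the highest qualifying income is £201,500 + £42,000 = £243,500.

£243,500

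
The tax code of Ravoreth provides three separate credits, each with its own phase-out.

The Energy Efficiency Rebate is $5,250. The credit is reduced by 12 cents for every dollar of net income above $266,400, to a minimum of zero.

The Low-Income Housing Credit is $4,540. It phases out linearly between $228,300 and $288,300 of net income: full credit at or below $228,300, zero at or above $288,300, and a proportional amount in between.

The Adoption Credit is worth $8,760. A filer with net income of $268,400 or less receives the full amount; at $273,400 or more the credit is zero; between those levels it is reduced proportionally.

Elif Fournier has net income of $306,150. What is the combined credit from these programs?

Energy Efficiency Rebate: 12% of the $39,750 excess over $266,400 is $4,770; credit = $5,250 − $4,770 = $480.
Low-Income Housing Credit: $306,150 is at or above $288,300, so the credit is $0.
Adoption Credit: $306,150 is at or above $273,400, so the credit is $0.
Total: $480 + $0 + $0 = $480.

$480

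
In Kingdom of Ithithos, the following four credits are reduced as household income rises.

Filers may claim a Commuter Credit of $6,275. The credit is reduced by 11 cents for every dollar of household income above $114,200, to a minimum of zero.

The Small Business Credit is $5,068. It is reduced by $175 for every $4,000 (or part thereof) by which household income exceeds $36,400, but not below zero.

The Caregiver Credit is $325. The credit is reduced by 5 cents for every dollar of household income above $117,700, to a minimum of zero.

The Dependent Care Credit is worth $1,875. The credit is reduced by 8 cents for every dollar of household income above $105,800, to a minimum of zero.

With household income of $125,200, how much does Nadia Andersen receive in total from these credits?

Commuter Credit: 11% of the $11,000 excess over $114,200 is $1,210; credit = $6,275 − $1,210 = $5,065.
Small Business Credit: income exceeds $36,400 by $88,800, which is 23 full-or-partial $4,000 increments; reduction = 23 × $175 = $4,025, leaving $1,043.
Caregiver Credit: 5% of the $7,500 excess over $117,700 is $375 ≥ base, so the credit is $0.
Dependent Care Credit: 8% of the $19,400 excess over $105,800 is $1,552; credit = $1,875 − $1,552 = $323.
Total: $5,065 + $1,043 + $0 + $323 = $6,431.

$6,431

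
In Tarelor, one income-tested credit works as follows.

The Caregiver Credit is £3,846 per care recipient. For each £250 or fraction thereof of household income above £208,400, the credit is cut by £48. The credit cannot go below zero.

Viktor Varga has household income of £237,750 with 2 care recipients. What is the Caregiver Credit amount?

Caregiver Credit: base = 2 × £3,846 = £7,692. income exceeds £208,400 by £29,350, which is 118 full-or-partial £250 increments; reduction = 118 × £48 = £5,664, leaving £2,028.

£2,028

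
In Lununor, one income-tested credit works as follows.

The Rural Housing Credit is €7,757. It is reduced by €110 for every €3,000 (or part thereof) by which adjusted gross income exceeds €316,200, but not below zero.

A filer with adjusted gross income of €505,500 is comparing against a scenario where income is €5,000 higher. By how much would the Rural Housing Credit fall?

€110

At €505,500 — income exceeds €316,200 by €189,300, which is 64 full-or-partial €3,000 increments; reduction = 64 × €110 = €7,040, leaving €717.
At €510,500 — income exceeds €316,200 by €194,300, which is 65 full-or-partial €3,000 increments; reduction = 65 × €110 = €7,150, leaving €607.
Lost: €717 − €607 = €110.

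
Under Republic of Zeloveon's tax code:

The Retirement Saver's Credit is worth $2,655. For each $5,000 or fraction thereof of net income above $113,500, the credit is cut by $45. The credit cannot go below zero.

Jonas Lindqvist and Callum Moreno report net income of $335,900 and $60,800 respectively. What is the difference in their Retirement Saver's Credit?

Jonas ($335,900): Retirement Saver's Credit: income exceeds $113,500 by $222,400, which is 45 full-or-partial $5,000 increments; reduction = 45 × $45 = $2,025, leaving $630.
Callum ($60,800): Retirement Saver's Credit: $60,800 is at or below the $113,500 threshold, so the full $2,655 applies.
Difference: |$630 − $2,655| = $2,025.

$2,025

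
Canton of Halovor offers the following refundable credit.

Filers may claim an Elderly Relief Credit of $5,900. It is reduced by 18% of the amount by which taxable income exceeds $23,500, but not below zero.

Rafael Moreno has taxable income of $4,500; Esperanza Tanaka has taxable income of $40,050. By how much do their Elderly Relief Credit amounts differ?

$2,979

Rafael ($4,500): Elderly Relief Credit: $4,500 is at or below the $23,500 threshold, so the full $5,900 applies.
Esperanza ($40,050): Elderly Relief Credit: 18% of the $16,550 excess over $23,500 is $2,979; credit = $5,900 − $2,979 = $2,921.
Difference: |$5,900 − $2,921| = $2,979.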